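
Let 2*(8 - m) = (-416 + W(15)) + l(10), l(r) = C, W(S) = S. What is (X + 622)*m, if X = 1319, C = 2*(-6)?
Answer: 832689/2 ≈ 4.1634e+5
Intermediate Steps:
C = -12
l(r) = -12
m = 429/2 (m = 8 - ((-416 + 15) - 12)/2 = 8 - (-401 - 12)/2 = 8 - ½*(-413) = 8 + 413/2 = 429/2 ≈ 214.50)
(X + 622)*m = (1319 + 622)*(429/2) = 1941*(429/2) = 832689/2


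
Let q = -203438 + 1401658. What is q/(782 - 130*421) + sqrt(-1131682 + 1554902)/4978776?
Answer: -299555/13487 + sqrt(105805)/2489388 ≈ -22.211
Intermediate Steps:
q = 1198220
q/(782 - 130*421) + sqrt(-1131682 + 1554902)/4978776 = 1198220/(782 - 130*421) + sqrt(-1131682 + 1554902)/4978776 = 1198220/(782 - 54730) + sqrt(423220)*(1/4978776) = 1198220/(-53948) + (2*sqrt(105805))*(1/4978776) = 1198220*(-1/53948) + sqrt(105805)/2489388 = -299555/13487 + sqrt(105805)/2489388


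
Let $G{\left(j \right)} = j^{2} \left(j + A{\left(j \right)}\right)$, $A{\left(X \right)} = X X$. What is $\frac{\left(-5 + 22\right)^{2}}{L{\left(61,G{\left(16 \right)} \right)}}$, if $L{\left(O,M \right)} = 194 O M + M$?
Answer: $\frac{17}{48476160} \approx 3.5069 \cdot 10^{-7}$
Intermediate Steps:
$A{\left(X \right)} = X^{2}$
$G{\left(j \right)} = j^{2} \left(j + j^{2}\right)$
$L{\left(O,M \right)} = M + 194 M O$ ($L{\left(O,M \right)} = 194 M O + M = M + 194 M O$)
$\frac{\left(-5 + 22\right)^{2}}{L{\left(61,G{\left(16 \right)} \right)}} = \frac{\left(-5 + 22\right)^{2}}{16^{3} \left(1 + 16\right) \left(1 + 194 \cdot 61\right)} = \frac{17^{2}}{4096 \cdot 17 \left(1 + 11834\right)} = \frac{289}{69632 \cdot 11835} = \frac{289}{824094720} = 289 \cdot \frac{1}{824094720} = \frac{17}{48476160}$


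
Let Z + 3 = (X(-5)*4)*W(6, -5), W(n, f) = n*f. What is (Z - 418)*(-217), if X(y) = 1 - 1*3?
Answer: 39277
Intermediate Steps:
W(n, f) = f*n
X(y) = -2 (X(y) = 1 - 3 = -2)
Z = 237 (Z = -3 + (-2*4)*(-5*6) = -3 - 8*(-30) = -3 + 240 = 237)
(Z - 418)*(-217) = (237 - 418)*(-217) = -181*(-217) = 39277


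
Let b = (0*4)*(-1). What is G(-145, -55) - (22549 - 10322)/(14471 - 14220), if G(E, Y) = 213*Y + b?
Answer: -2952692/251 ≈ -11764.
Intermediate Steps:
b = 0 (b = 0*(-1) = 0)
G(E, Y) = 213*Y (G(E, Y) = 213*Y + 0 = 213*Y)
G(-145, -55) - (22549 - 10322)/(14471 - 14220) = 213*(-55) - (22549 - 10322)/(14471 - 14220) = -11715 - 12227/251 = -2952692/251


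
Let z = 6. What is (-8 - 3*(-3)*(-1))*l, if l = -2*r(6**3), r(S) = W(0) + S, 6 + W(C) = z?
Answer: 7344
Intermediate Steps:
W(C) = 0 (W(C) = -6 + 6 = 0)
r(S) = S (r(S) = 0 + S = S)
l = -432 (l = -2*6**3 = -2*216 = -432)
(-8 - 3*(-3)*(-1))*l = (-8 - 3*(-3)*(-1))*(-432) = (-8 + 9*(-1))*(-432) = (-8 - 9)*(-432) = -17*(-432) = 7344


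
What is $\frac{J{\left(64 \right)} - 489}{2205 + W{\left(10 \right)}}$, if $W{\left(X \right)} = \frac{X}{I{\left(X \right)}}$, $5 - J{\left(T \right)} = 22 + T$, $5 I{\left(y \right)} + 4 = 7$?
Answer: $- \frac{342}{1333} \approx -0.25656$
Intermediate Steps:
$I{\left(y \right)} = \frac{3}{5}$ ($I{\left(y \right)} = - \frac{4}{5} + \frac{1}{5} \cdot 7 = - \frac{4}{5} + \frac{7}{5} = \frac{3}{5}$)
$J{\left(T \right)} = -17 - T$ ($J{\left(T \right)} = 5 - \left(22 + T\right) = -17 - T$)
$W{\left(X \right)} = \frac{5 X}{3}$ ($W{\left(X \right)} = \frac{X}{\frac{3}{5}} = X \frac{5}{3} = \frac{5 X}{3}$)
$\frac{J{\left(64 \right)} - 489}{2205 + W{\left(10 \right)}} = \frac{\left(-17 - 64\right) - 489}{2205 + \frac{5}{3} \cdot 10} = \frac{\left(-17 - 64\right) - 489}{2205 + \frac{50}{3}} = \frac{-81 - 489}{\frac{6665}{3}} = \left(-570\right) \frac{3}{6665} = - \frac{342}{1333}$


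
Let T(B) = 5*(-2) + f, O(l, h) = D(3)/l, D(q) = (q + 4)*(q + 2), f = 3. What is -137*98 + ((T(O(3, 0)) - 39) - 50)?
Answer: -13522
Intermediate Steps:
D(q) = (2 + q)*(4 + q) (D(q) = (4 + q)*(2 + q) = (2 + q)*(4 + q))
O(l, h) = 35/l (O(l, h) = (8 + 3² + 6*3)/l = (8 + 9 + 18)/l = 35/l)
T(B) = -7 (T(B) = 5*(-2) + 3 = -10 + 3 = -7)
-137*98 + ((T(O(3, 0)) - 39) - 50) = -137*98 + ((-7 - 39) - 50) = -13426 + (-46 - 50) = -13426 - 96 = -13522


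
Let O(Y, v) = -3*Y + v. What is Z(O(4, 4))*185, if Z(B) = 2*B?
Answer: -2960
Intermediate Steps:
O(Y, v) = v - 3*Y
Z(O(4, 4))*185 = (2*(4 - 3*4))*185 = (2*(4 - 12))*185 = (2*(-8))*185 = -16*185 = -2960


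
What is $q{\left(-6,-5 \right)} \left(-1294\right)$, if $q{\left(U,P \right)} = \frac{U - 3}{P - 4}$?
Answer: $-1294$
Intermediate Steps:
$q{\left(U,P \right)} = \frac{-3 + U}{-4 + P}$
$q{\left(-6,-5 \right)} \left(-1294\right) = \frac{-3 - 6}{-4 - 5} \left(-1294\right) = \frac{1}{-9} \left(-9\right) \left(-1294\right) = \left(- \frac{1}{9}\right) \left(-9\right) \left(-1294\right) = 1 \left(-1294\right) = -1294$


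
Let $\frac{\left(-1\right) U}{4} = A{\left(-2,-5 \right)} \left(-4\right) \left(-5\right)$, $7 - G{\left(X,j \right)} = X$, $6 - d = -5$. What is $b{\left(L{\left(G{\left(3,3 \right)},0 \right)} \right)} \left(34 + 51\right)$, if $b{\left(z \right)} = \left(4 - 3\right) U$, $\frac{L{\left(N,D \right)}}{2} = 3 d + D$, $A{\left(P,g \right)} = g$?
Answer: $34000$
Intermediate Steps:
$d = 11$ ($d = 6 - -5 = 6 + 5 = 11$)
$G{\left(X,j \right)} = 7 - X$
$U = 400$ ($U = - 4 \left(-5\right) \left(-4\right) \left(-5\right) = - 4 \cdot 20 \left(-5\right) = \left(-4\right) \left(-100\right) = 400$)
$L{\left(N,D \right)} = 66 + 2 D$ ($L{\left(N,D \right)} = 2 \left(3 \cdot 11 + D\right) = 2 \left(33 + D\right) = 66 + 2 D$)
$b{\left(z \right)} = 400$ ($b{\left(z \right)} = \left(4 - 3\right) 400 = 1 \cdot 400 = 400$)
$b{\left(L{\left(G{\left(3,3 \right)},0 \right)} \right)} \left(34 + 51\right) = 400 \left(34 + 51\right) = 400 \cdot 85 = 34000$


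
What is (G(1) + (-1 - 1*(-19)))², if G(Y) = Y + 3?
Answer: 484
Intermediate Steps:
G(Y) = 3 + Y
(G(1) + (-1 - 1*(-19)))² = ((3 + 1) + (-1 - 1*(-19)))² = (4 + (-1 + 19))² = (4 + 18)² = 22² = 484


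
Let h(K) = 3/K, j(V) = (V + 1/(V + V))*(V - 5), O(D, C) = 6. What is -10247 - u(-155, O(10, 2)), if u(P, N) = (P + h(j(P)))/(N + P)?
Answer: -391316580545/38184528 ≈ -10248.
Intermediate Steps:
j(V) = (-5 + V)*(V + 1/(2*V)) (j(V) = (V + 1/(2*V))*(-5 + V) = (-5 + V)*(V + 1/(2*V)))
u(P, N) = (P + 3/(1/2 + P**2 - 5*P - 5/(2*P)))/(N + P)
-10247 - u(-155, O(10, 2)) = -10247 - (-155)*(1 - 155*(1 - 10*(-155) + 2*(-155)**2))/((-5 - 155*(1 - 10*(-155) + 2*(-155)**2))*(6 - 155)) = -10247 - (-155)*(1 - 155*(1 + 1550 + 2*24025))/((-5 - 155*(1 + 1550 + 2*24025))*(-149)) = -10247 - (-155)*(-1)*(1 - 155*(1 + 1550 + 48050))/((-5 - 155*(1 + 1550 + 48050))*149) = -10247 - (-155)*(-1)*(1 - 155*49601)/((-5 - 155*49601)*149) = -10247 - (-155)*(-1)*(1 - 7688155)/((-5 - 7688155)*149) = -10247 - (-155)*(-1)*(-7688154)/((-7688160)*149) = -10247 - (-155)*(-1)*(-1)*(-7688154)/(7688160*149) = -10247 - 1*39722129/38184528 = -10247 - 39722129/38184528 = -391316580545/38184528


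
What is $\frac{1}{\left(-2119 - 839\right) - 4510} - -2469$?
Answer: $\frac{18438491}{7468} \approx 2469.0$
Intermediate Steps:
$\frac{1}{\left(-2119 - 839\right) - 4510} - -2469 = \frac{1}{-2958 - 4510} + 2469 = \frac{1}{-7468} + 2469 = - \frac{1}{7468} + 2469 = \frac{18438491}{7468}$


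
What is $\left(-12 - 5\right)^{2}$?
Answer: $289$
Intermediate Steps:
$\left(-12 - 5\right)^{2} = \left(-17\right)^{2} = 289$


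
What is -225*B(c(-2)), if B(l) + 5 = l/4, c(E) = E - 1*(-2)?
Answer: 1125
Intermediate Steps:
c(E) = 2 + E (c(E) = E + 2 = 2 + E)
B(l) = -5 + l/4
-225*B(c(-2)) = -225*(-5 + (2 - 2)/4) = -225*(-5 + (1/4)*0) = -225*(-5 + 0) = -225*(-5) = 1125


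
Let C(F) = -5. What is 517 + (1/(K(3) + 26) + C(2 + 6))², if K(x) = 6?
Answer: 554689/1024 ≈ 541.69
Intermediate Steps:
517 + (1/(K(3) + 26) + C(2 + 6))² = 517 + (1/(6 + 26) - 5)² = 517 + (1/32 - 5)² = 517 + (-159/32)² = 517 + 25281/1024 = 554689/1024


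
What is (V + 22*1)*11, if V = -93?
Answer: -781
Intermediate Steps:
(V + 22*1)*11 = (-93 + 22*1)*11 = (-93 + 22)*11 = -71*11 = -781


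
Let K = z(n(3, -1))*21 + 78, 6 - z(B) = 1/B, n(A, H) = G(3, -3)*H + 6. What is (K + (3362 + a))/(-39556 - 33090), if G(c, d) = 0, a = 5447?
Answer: -18019/145292 ≈ -0.12402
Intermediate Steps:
n(A, H) = 6 (n(A, H) = 0*H + 6 = 0 + 6 = 6)
z(B) = 6 - 1/B
K = 401/2 (K = (6 - 1/6)*21 + 78 = (35/6)*21 + 78 = 245/2 + 78 = 401/2 ≈ 200.50)
(K + (3362 + a))/(-39556 - 33090) = (401/2 + (3362 + 5447))/(-39556 - 33090) = (401/2 + 8809)/(-72646) = (18019/2)*(-1/72646) = -18019/145292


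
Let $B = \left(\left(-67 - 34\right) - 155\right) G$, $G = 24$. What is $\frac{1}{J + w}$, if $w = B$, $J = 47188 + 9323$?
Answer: $\frac{1}{50367} \approx 1.9854 \cdot 10^{-5}$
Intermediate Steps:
$J = 56511$
$B = -6144$ ($B = \left(\left(-67 - 34\right) - 155\right) 24 = \left(-101 - 155\right) 24 = \left(-256\right) 24 = -6144$)
$w = -6144$
$\frac{1}{J + w} = \frac{1}{56511 - 6144} = \frac{1}{50367}$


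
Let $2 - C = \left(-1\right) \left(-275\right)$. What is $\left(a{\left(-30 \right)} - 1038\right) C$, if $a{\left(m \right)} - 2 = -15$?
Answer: $286923$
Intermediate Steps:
$C = -273$ ($C = 2 - \left(-1\right) \left(-275\right) = 2 - 275 = -273$)
$a{\left(m \right)} = -13$ ($a{\left(m \right)} = 2 - 15 = -13$)
$\left(a{\left(-30 \right)} - 1038\right) C = \left(-13 - 1038\right) \left(-273\right) = \left(-1051\right) \left(-273\right) = 286923$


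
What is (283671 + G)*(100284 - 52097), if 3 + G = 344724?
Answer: 30280325304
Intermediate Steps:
G = 344721 (G = -3 + 344724 = 344721)
(283671 + G)*(100284 - 52097) = (283671 + 344721)*(100284 - 52097) = 628392*48187 = 30280325304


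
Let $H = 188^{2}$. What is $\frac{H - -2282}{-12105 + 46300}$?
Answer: $\frac{37626}{34195} \approx 1.1003$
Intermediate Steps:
$H = 35344$
$\frac{H - -2282}{-12105 + 46300} = \frac{35344 - -2282}{-12105 + 46300} = \frac{35344 + \left(-21169 + 23451\right)}{34195} = \left(35344 + 2282\right) \frac{1}{34195} = 37626 \cdot \frac{1}{34195} = \frac{37626}{34195}$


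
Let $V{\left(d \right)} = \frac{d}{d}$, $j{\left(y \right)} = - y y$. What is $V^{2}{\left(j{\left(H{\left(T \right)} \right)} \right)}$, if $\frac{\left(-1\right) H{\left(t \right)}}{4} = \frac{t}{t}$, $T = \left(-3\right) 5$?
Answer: $1$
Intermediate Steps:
$T = -15$
$H{\left(t \right)} = -4$ ($H{\left(t \right)} = - 4 \frac{t}{t} = \left(-4\right) 1 = -4$)
$j{\left(y \right)} = - y^{2}$
$V{\left(d \right)} = 1$
$V^{2}{\left(j{\left(H{\left(T \right)} \right)} \right)} = 1^{2} = 1$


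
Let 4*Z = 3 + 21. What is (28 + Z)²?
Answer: 1156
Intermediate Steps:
Z = 6 (Z = (3 + 21)/4 = (¼)*24 = 6)
(28 + Z)² = (28 + 6)² = 34² = 1156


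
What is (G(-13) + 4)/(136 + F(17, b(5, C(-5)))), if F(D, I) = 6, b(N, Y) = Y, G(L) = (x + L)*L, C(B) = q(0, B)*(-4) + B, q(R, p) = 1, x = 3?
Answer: 67/71 ≈ 0.94366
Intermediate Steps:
C(B) = -4 + B (C(B) = 1*(-4) + B = -4 + B)
G(L) = L*(3 + L) (G(L) = (3 + L)*L = L*(3 + L))
(G(-13) + 4)/(136 + F(17, b(5, C(-5)))) = (-13*(3 - 13) + 4)/(136 + 6) = (-13*(-10) + 4)/142 = (130 + 4)*(1/142) = 134*(1/142) = 67/71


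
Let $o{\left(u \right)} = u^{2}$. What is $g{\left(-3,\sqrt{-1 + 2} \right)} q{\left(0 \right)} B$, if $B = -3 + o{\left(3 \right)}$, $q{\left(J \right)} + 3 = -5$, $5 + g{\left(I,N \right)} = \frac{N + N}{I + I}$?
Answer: $256$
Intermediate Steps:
$g{\left(I,N \right)} = -5 + \frac{N}{I}$ ($g{\left(I,N \right)} = -5 + \frac{N + N}{I + I} = -5 + \frac{2 N}{2 I} = -5 + 2 N \frac{1}{2 I} = -5 + \frac{N}{I}$)
$q{\left(J \right)} = -8$ ($q{\left(J \right)} = -3 - 5 = -8$)
$B = 6$ ($B = -3 + 3^{2} = -3 + 9 = 6$)
$g{\left(-3,\sqrt{-1 + 2} \right)} q{\left(0 \right)} B = \left(-5 + \frac{\sqrt{-1 + 2}}{-3}\right) \left(-8\right) 6 = \left(-5 + \sqrt{1} \left(- \frac{1}{3}\right)\right) \left(-8\right) 6 = \left(-5 + 1 \left(- \frac{1}{3}\right)\right) \left(-8\right) 6 = \left(-5 - \frac{1}{3}\right) \left(-8\right) 6 = \left(- \frac{16}{3}\right) \left(-8\right) 6 = \frac{128}{3} \cdot 6 = 256$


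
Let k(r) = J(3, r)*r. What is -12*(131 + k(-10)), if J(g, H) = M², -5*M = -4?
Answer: -7476/5 ≈ -1495.2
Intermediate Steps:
M = ⅘ (M = -⅕*(-4) = ⅘ ≈ 0.80000)
J(g, H) = 16/25 (J(g, H) = (⅘)² = 16/25)
k(r) = 16*r/25
-12*(131 + k(-10)) = -12*(131 + (16/25)*(-10)) = -12*(131 - 32/5) = -12*623/5 = -7476/5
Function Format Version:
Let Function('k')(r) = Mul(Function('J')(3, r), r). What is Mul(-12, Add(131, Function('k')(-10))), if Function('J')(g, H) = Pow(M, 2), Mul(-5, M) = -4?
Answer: Rational(-7476, 5) ≈ -1495.2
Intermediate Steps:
M = Rational(4, 5) (M = Mul(Rational(-1, 5), -4) = Rational(4, 5) ≈ 0.80000)
Function('J')(g, H) = Rational(16, 25) (Function('J')(g, H) = Pow(Rational(4, 5), 2) = Rational(16, 25))
Function('k')(r) = Mul(Rational(16, 25), r)
Mul(-12, Add(131, Function('k')(-10))) = Mul(-12, Add(131, Mul(Rational(16, 25), -10))) = Mul(-12, Add(131, Rational(-32, 5))) = Mul(-12, Rational(623, 5)) = Rational(-7476, 5)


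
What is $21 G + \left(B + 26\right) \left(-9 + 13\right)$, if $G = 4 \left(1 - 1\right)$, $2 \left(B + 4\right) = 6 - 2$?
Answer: $96$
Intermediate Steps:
$B = -2$ ($B = -4 + \frac{6 - 2}{2} = -4 + \frac{1}{2} \cdot 4 = -4 + 2 = -2$)
$G = 0$ ($G = 4 \cdot 0 = 0$)
$21 G + \left(B + 26\right) \left(-9 + 13\right) = 21 \cdot 0 + \left(-2 + 26\right) \left(-9 + 13\right) = 0 + 24 \cdot 4 = 0 + 96 = 96$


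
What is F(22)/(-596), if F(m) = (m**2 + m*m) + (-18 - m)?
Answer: -232/149 ≈ -1.5570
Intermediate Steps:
F(m) = -18 - m + 2*m**2 (F(m) = (m**2 + m**2) + (-18 - m) = 2*m**2 + (-18 - m) = -18 - m + 2*m**2)
F(22)/(-596) = (-18 - 1*22 + 2*22**2)/(-596) = (-18 - 22 + 2*484)*(-1/596) = (-18 - 22 + 968)*(-1/596) = 928*(-1/596) = -232/149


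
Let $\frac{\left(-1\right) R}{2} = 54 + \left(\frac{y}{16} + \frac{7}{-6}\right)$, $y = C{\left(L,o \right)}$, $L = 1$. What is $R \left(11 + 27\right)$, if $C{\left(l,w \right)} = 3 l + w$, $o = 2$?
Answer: $- \frac{48469}{12} \approx -4039.1$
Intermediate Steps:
$C{\left(l,w \right)} = w + 3 l$
$y = 5$ ($y = 2 + 3 \cdot 1 = 2 + 3 = 5$)
$R = - \frac{2551}{24}$ ($R = - 2 \left(54 + \left(\frac{5}{16} + \frac{7}{-6}\right)\right) = - 2 \left(54 + \left(5 \cdot \frac{1}{16} + 7 \left(- \frac{1}{6}\right)\right)\right) = - 2 \left(54 + \left(\frac{5}{16} - \frac{7}{6}\right)\right) = - 2 \left(54 - \frac{41}{48}\right) = \left(-2\right) \frac{2551}{48} = - \frac{2551}{24} \approx -106.29$)
$R \left(11 + 27\right) = - \frac{2551 \left(11 + 27\right)}{24} = \left(- \frac{2551}{24}\right) 38 = - \frac{48469}{12}$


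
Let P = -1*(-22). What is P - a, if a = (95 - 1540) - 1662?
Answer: 3129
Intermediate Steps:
a = -3107 (a = -1445 - 1662 = -3107)
P = 22
P - a = 22 - 1*(-3107) = 22 + 3107 = 3129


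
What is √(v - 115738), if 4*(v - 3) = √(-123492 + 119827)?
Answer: √(-462940 + I*√3665)/2 ≈ 0.022244 + 340.2*I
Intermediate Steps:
v = 3 + I*√3665/4 (v = 3 + √(-123492 + 119827)/4 = 3 + √(-3665)/4 = 3 + (I*√3665)/4 = 3 + I*√3665/4 ≈ 3.0 + 15.135*I)
√(v - 115738) = √((3 + I*√3665/4) - 115738) = √(-115735 + I*√3665/4)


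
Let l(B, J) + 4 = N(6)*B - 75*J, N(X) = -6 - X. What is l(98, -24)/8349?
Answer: 620/8349 ≈ 0.074260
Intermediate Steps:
l(B, J) = -4 - 75*J - 12*B (l(B, J) = -4 + ((-6 - 1*6)*B - 75*J) = -4 + ((-6 - 6)*B - 75*J) = -4 + (-12*B - 75*J) = -4 + (-75*J - 12*B) = -4 - 75*J - 12*B)
l(98, -24)/8349 = (-4 - 75*(-24) - 12*98)/8349 = (-4 + 1800 - 1176)*(1/8349) = 620*(1/8349) = 620/8349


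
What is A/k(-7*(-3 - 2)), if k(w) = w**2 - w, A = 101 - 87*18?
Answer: -293/238 ≈ -1.2311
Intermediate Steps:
A = -1465 (A = 101 - 1566 = -1465)
A/k(-7*(-3 - 2)) = -1465*(-1/(7*(-1 - 7*(-3 - 2))*(-3 - 2))) = -1465*1/(35*(-1 - 7*(-5))) = -1465*1/(35*(-1 + 35)) = -1465/(35*34) = -1465/1190 = -1465*1/1190 = -293/238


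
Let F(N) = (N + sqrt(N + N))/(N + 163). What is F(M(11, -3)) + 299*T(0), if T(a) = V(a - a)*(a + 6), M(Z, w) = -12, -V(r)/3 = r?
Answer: -12/151 + 2*I*sqrt(6)/151 ≈ -0.07947 + 0.032444*I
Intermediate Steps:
V(r) = -3*r
T(a) = 0 (T(a) = (-3*(a - a))*(a + 6) = (-3*0)*(6 + a) = 0*(6 + a) = 0)
F(N) = (N + sqrt(2)*sqrt(N))/(163 + N) (F(N) = (N + sqrt(2*N))/(163 + N) = (N + sqrt(2)*sqrt(N))/(163 + N))
F(M(11, -3)) + 299*T(0) = (-12 + sqrt(2)*sqrt(-12))/(163 - 12) + 299*0 = (-12 + sqrt(2)*(2*I*sqrt(3)))/151 + 0 = (-12 + 2*I*sqrt(6))/151 + 0 = (-12/151 + 2*I*sqrt(6)/151) + 0 = -12/151 + 2*I*sqrt(6)/151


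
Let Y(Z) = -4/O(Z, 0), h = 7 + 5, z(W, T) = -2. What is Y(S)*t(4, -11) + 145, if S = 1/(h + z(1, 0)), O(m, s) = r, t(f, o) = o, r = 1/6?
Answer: 409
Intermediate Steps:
r = 1/6 ≈ 0.16667
O(m, s) = 1/6
h = 12
S = 1/10 (S = 1/(12 - 2) = 1/10 ≈ 0.10000)
Y(Z) = -24 (Y(Z) = -4/1/6 = -4*6 = -24)
Y(S)*t(4, -11) + 145 = -24*(-11) + 145 = 264 + 145 = 409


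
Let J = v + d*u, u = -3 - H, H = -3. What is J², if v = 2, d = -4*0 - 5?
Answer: 4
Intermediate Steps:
d = -5 (d = 0 - 5 = -5)
u = 0 (u = -3 - 1*(-3) = -3 + 3 = 0)
J = 2 (J = 2 - 5*0 = 2 + 0 = 2)
J² = 2² = 4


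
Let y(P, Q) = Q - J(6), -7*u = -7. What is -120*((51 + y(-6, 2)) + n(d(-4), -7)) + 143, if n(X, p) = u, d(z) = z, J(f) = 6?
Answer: -5617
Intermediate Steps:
u = 1 (u = -⅐*(-7) = 1)
n(X, p) = 1
y(P, Q) = -6 + Q (y(P, Q) = Q - 1*6 = Q - 6 = -6 + Q)
-120*((51 + y(-6, 2)) + n(d(-4), -7)) + 143 = -120*((51 + (-6 + 2)) + 1) + 143 = -120*((51 - 4) + 1) + 143 = -120*(47 + 1) + 143 = -120*48 + 143 = -5760 + 143 = -5617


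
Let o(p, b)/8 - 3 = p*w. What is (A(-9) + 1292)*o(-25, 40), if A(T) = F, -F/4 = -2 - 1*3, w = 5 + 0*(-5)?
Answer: -1280512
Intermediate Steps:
w = 5 (w = 5 + 0 = 5)
F = 20 (F = -4*(-2 - 1*3) = -4*(-2 - 3) = -4*(-5) = 20)
o(p, b) = 24 + 40*p (o(p, b) = 24 + 8*(p*5) = 24 + 8*(5*p) = 24 + 40*p)
A(T) = 20
(A(-9) + 1292)*o(-25, 40) = (20 + 1292)*(24 + 40*(-25)) = 1312*(24 - 1000) = 1312*(-976) = -1280512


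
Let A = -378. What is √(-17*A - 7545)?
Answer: I*√1119 ≈ 33.451*I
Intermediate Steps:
√(-17*A - 7545) = √(-17*(-378) - 7545) = √(6426 - 7545) = √(-1119) = I*√1119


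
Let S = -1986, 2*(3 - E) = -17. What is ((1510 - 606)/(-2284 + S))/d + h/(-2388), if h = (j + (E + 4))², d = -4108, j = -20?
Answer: -58841623/6981381680 ≈ -0.0084284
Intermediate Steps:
E = 23/2 (E = 3 - ½*(-17) = 3 + 17/2 = 23/2 ≈ 11.500)
h = 81/4 (h = (-20 + (23/2 + 4))² = (-20 + 31/2)² = (-9/2)² = 81/4 ≈ 20.250)
((1510 - 606)/(-2284 + S))/d + h/(-2388) = ((1510 - 606)/(-2284 - 1986))/(-4108) + (81/4)/(-2388) = (904/(-4270))*(-1/4108) + (81/4)*(-1/2388) = (904*(-1/4270))*(-1/4108) - 27/3184 = -452/2135*(-1/4108) - 27/3184 = 113/2192645 - 27/3184 = -58841623/6981381680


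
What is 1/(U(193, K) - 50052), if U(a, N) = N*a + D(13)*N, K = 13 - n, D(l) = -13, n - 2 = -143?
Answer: -1/22332 ≈ -4.4779e-5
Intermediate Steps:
n = -141 (n = 2 - 143 = -141)
K = 154 (K = 13 - 1*(-141) = 13 + 141 = 154)
U(a, N) = -13*N + N*a (U(a, N) = N*a - 13*N = -13*N + N*a)
1/(U(193, K) - 50052) = 1/(154*(-13 + 193) - 50052) = 1/(154*180 - 50052) = 1/(27720 - 50052) = 1/(-22332) = -1/22332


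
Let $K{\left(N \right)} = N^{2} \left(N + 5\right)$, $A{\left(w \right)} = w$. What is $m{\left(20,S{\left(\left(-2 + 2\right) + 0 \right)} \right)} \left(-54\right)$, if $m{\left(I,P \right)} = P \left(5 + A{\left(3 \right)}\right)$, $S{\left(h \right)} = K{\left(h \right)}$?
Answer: $0$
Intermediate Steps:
$K{\left(N \right)} = N^{2} \left(5 + N\right)$
$S{\left(h \right)} = h^{2} \left(5 + h\right)$
$m{\left(I,P \right)} = 8 P$ ($m{\left(I,P \right)} = P \left(5 + 3\right) = P 8 = 8 P$)
$m{\left(20,S{\left(\left(-2 + 2\right) + 0 \right)} \right)} \left(-54\right) = 8 \left(\left(-2 + 2\right) + 0\right)^{2} \left(5 + \left(\left(-2 + 2\right) + 0\right)\right) \left(-54\right) = 8 \left(0 + 0\right)^{2} \left(5 + \left(0 + 0\right)\right) \left(-54\right) = 8 \cdot 0^{2} \left(5 + 0\right) \left(-54\right) = 8 \cdot 0 \cdot 5 \left(-54\right) = 8 \cdot 0 \left(-54\right) = 0 \left(-54\right) = 0$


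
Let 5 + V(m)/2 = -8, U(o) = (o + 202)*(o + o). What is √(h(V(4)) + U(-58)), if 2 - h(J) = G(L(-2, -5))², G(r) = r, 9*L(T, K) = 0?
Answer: I*√16702 ≈ 129.24*I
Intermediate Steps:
L(T, K) = 0 (L(T, K) = (⅑)*0 = 0)
U(o) = 2*o*(202 + o) (U(o) = (202 + o)*(2*o) = 2*o*(202 + o))
V(m) = -26 (V(m) = -10 + 2*(-8) = -10 - 16 = -26)
h(J) = 2 (h(J) = 2 - 1*0² = 2 - 1*0 = 2 + 0 = 2)
√(h(V(4)) + U(-58)) = √(2 + 2*(-58)*(202 - 58)) = √(2 + 2*(-58)*144) = √(2 - 16704) = √(-16702) = I*√16702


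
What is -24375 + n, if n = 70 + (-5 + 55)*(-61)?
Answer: -27355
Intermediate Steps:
n = -2980 (n = 70 + 50*(-61) = 70 - 3050 = -2980)
-24375 + n = -24375 - 2980 = -27355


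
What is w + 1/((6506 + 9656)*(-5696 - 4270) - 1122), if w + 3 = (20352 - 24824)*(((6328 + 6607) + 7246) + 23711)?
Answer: -31615946102923579/161071614 ≈ -1.9628e+8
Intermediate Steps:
w = -196285027 (w = -3 + (20352 - 24824)*(((6328 + 6607) + 7246) + 23711) = -3 - 4472*((12935 + 7246) + 23711) = -3 - 4472*(20181 + 23711) = -3 - 4472*43892 = -3 - 196285024 = -196285027)
w + 1/((6506 + 9656)*(-5696 - 4270) - 1122) = -196285027 + 1/((6506 + 9656)*(-5696 - 4270) - 1122) = -196285027 + 1/(16162*(-9966) - 1122) = -196285027 + 1/(-161070492 - 1122) = -196285027 + 1/(-161071614) = -196285027 - 1/161071614 = -31615946102923579/161071614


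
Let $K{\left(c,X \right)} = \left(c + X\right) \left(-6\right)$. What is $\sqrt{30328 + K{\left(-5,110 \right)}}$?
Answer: $\sqrt{29698} \approx 172.33$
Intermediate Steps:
$K{\left(c,X \right)} = - 6 X - 6 c$ ($K{\left(c,X \right)} = \left(X + c\right) \left(-6\right) = - 6 X - 6 c$)
$\sqrt{30328 + K{\left(-5,110 \right)}} = \sqrt{30328 - 630} = \sqrt{29698}$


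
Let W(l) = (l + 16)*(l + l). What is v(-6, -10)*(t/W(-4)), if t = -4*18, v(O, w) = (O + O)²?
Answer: 108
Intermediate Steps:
v(O, w) = 4*O² (v(O, w) = (2*O)² = 4*O²)
t = -72
W(l) = 2*l*(16 + l) (W(l) = (16 + l)*(2*l) = 2*l*(16 + l))
v(-6, -10)*(t/W(-4)) = (4*(-6)²)*(-72*(-1/(8*(16 - 4)))) = (4*36)*(-72/(2*(-4)*12)) = 144*(-72/(-96)) = 144*(-72*(-1/96)) = 144*(¾) = 108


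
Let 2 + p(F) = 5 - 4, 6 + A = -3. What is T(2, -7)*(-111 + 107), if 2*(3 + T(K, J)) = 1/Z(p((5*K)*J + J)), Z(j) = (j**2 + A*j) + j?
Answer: 106/9 ≈ 11.778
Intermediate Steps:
A = -9 (A = -6 - 3 = -9)
p(F) = -1 (p(F) = -2 + (5 - 4) = -2 + 1 = -1)
Z(j) = j**2 - 8*j (Z(j) = (j**2 - 9*j) + j = j**2 - 8*j)
T(K, J) = -53/18 (T(K, J) = -3 + 1/(2*((-(-8 - 1)))) = -3 + 1/(2*((-1*(-9)))) = -3 + (1/2)/9 = -3 + (1/2)*(1/9) = -3 + 1/18 = -53/18)
T(2, -7)*(-111 + 107) = -53*(-111 + 107)/18 = -53/18*(-4) = 106/9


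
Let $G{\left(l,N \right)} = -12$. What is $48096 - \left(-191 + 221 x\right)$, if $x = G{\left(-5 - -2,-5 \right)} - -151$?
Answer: $17568$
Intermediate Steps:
$x = 139$ ($x = -12 - -151 = -12 + 151 = 139$)
$48096 - \left(-191 + 221 x\right) = 48096 + \left(\left(-221\right) 139 + 191\right) = 48096 + \left(-30719 + 191\right) = 48096 - 30528 = 17568$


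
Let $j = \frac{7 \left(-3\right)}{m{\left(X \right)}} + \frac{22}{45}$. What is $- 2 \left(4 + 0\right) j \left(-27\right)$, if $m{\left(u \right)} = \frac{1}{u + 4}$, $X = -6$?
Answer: $\frac{45888}{5} \approx 9177.6$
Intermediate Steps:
$m{\left(u \right)} = \frac{1}{4 + u}$
$j = \frac{1912}{45}$ ($j = \frac{7 \left(-3\right)}{\frac{1}{4 - 6}} + \frac{22}{45} = - \frac{21}{\frac{1}{-2}} + 22 \cdot \frac{1}{45} = - \frac{21}{- \frac{1}{2}} + \frac{22}{45} = \left(-21\right) \left(-2\right) + \frac{22}{45} = 42 + \frac{22}{45} = \frac{1912}{45} \approx 42.489$)
$- 2 \left(4 + 0\right) j \left(-27\right) = - 2 \left(4 + 0\right) \frac{1912}{45} \left(-27\right) = \left(-2\right) 4 \cdot \frac{1912}{45} \left(-27\right) = \left(-8\right) \frac{1912}{45} \left(-27\right) = \left(- \frac{15296}{45}\right) \left(-27\right) = \frac{45888}{5}$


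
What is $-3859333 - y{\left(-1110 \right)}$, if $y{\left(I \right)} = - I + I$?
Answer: $-3859333$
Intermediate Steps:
$y{\left(I \right)} = 0$
$-3859333 - y{\left(-1110 \right)} = -3859333 - 0 = -3859333 + 0 = -3859333$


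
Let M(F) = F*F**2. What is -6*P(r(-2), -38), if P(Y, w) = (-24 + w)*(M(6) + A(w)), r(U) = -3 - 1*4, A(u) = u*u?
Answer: 617520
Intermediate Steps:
A(u) = u**2
M(F) = F**3
r(U) = -7 (r(U) = -3 - 4 = -7)
P(Y, w) = (-24 + w)*(216 + w**2) (P(Y, w) = (-24 + w)*(6**3 + w**2) = (-24 + w)*(216 + w**2))
-6*P(r(-2), -38) = -6*(-5184 + (-38)**3 - 24*(-38)**2 + 216*(-38)) = -6*(-5184 - 54872 - 24*1444 - 8208) = -6*(-5184 - 54872 - 34656 - 8208) = -6*(-102920) = 617520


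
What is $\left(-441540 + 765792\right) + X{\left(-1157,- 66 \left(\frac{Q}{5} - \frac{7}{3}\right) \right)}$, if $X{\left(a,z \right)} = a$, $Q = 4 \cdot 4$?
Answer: $323095$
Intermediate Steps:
$Q = 16$
$\left(-441540 + 765792\right) + X{\left(-1157,- 66 \left(\frac{Q}{5} - \frac{7}{3}\right) \right)} = \left(-441540 + 765792\right) - 1157 = 324252 - 1157 = 323095$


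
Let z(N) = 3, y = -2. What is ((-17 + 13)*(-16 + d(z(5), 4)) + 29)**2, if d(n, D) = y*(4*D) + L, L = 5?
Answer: 40401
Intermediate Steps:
d(n, D) = 5 - 8*D (d(n, D) = -8*D + 5 = 5 - 8*D)
((-17 + 13)*(-16 + d(z(5), 4)) + 29)**2 = ((-17 + 13)*(-16 + (5 - 8*4)) + 29)**2 = (-4*(-16 + (5 - 32)) + 29)**2 = (-4*(-16 - 27) + 29)**2 = (-4*(-43) + 29)**2 = (172 + 29)**2 = 201**2 = 40401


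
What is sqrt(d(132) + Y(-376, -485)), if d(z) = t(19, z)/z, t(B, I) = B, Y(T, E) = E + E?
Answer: I*sqrt(4224693)/66 ≈ 31.143*I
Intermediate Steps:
Y(T, E) = 2*E
d(z) = 19/z
sqrt(d(132) + Y(-376, -485)) = sqrt(19/132 + 2*(-485)) = sqrt(19*(1/132) - 970) = sqrt(19/132 - 970) = sqrt(-128021/132) = I*sqrt(4224693)/66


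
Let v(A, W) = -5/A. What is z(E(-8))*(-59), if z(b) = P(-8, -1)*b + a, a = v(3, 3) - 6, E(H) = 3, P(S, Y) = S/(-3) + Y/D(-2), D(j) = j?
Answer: -649/6 ≈ -108.17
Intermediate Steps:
P(S, Y) = -Y/2 - S/3 (P(S, Y) = S/(-3) + Y/(-2) = S*(-⅓) + Y*(-½) = -S/3 - Y/2 = -Y/2 - S/3)
a = -23/3 (a = -5/3 - 6 = -23/3 ≈ -7.6667)
z(b) = -23/3 + 19*b/6 (z(b) = (-½*(-1) - ⅓*(-8))*b - 23/3 = (½ + 8/3)*b - 23/3 = 19*b/6 - 23/3 = -23/3 + 19*b/6)
z(E(-8))*(-59) = (-23/3 + (19/6)*3)*(-59) = (-23/3 + 19/2)*(-59) = (11/6)*(-59) = -649/6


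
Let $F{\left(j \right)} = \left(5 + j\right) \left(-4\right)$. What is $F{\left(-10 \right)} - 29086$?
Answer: $-29066$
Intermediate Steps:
$F{\left(j \right)} = -20 - 4 j$
$F{\left(-10 \right)} - 29086 = \left(-20 - -40\right) - 29086 = \left(-20 + 40\right) - 29086 = 20 - 29086 = -29066$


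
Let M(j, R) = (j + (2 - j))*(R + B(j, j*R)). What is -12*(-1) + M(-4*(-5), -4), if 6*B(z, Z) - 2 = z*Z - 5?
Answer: -1591/3 ≈ -530.33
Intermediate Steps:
B(z, Z) = -½ + Z*z/6 (B(z, Z) = ⅓ + (z*Z - 5)/6 = ⅓ + (Z*z - 5)/6 = ⅓ + (-5 + Z*z)/6 = ⅓ + (-⅚ + Z*z/6) = -½ + Z*z/6)
M(j, R) = -1 + 2*R + R*j²/3 (M(j, R) = (j + (2 - j))*(R + (-½ + (j*R)*j/6)) = 2*(R + (-½ + (R*j)*j/6)) = 2*(R + (-½ + R*j²/6)) = 2*(-½ + R + R*j²/6) = -1 + 2*R + R*j²/3)
-12*(-1) + M(-4*(-5), -4) = -12*(-1) + (-1 + 2*(-4) + (⅓)*(-4)*(-4*(-5))²) = 12 + (-1 - 8 + (⅓)*(-4)*20²) = 12 + (-1 - 8 + (⅓)*(-4)*400) = 12 + (-1 - 8 - 1600/3) = 12 - 1627/3 = -1591/3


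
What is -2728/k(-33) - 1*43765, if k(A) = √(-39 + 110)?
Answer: -43765 - 2728*√71/71 ≈ -44089.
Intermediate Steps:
k(A) = √71
-2728/k(-33) - 1*43765 = -2728*√71/71 - 1*43765 = -2728*√71/71 - 43765 = -43765 - 2728*√71/71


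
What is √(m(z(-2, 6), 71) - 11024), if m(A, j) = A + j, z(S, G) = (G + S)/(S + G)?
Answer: 74*I*√2 ≈ 104.65*I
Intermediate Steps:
z(S, G) = 1 (z(S, G) = (G + S)/(G + S) = 1)
√(m(z(-2, 6), 71) - 11024) = √((1 + 71) - 11024) = √(72 - 11024) = √(-10952) = 74*I*√2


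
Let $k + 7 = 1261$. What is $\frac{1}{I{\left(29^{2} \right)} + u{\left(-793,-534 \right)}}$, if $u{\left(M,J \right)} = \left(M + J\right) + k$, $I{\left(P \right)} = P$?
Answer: $\frac{1}{768} \approx 0.0013021$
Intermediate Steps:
$k = 1254$ ($k = -7 + 1261 = 1254$)
$u{\left(M,J \right)} = 1254 + J + M$ ($u{\left(M,J \right)} = \left(M + J\right) + 1254 = \left(J + M\right) + 1254 = 1254 + J + M$)
$\frac{1}{I{\left(29^{2} \right)} + u{\left(-793,-534 \right)}} = \frac{1}{29^{2} - 73} = \frac{1}{841 - 73} = \frac{1}{768}$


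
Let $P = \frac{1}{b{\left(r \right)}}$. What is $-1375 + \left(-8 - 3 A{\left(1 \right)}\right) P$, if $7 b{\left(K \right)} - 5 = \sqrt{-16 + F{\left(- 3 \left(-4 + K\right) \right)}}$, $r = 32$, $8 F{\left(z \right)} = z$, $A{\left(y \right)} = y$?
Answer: $\frac{11 \left(- 125 \sqrt{106} + 1264 i\right)}{\sqrt{106} - 10 i} \approx -1382.5 + 7.6967 i$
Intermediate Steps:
$F{\left(z \right)} = \frac{z}{8}$
$b{\left(K \right)} = \frac{5}{7} + \frac{\sqrt{- \frac{29}{2} - \frac{3 K}{8}}}{7}$ ($b{\left(K \right)} = \frac{5}{7} + \frac{\sqrt{-16 + \frac{\left(-3\right) \left(-4 + K\right)}{8}}}{7} = \frac{5}{7} + \frac{\sqrt{-16 + \frac{12 - 3 K}{8}}}{7} = \frac{5}{7} + \frac{\sqrt{-16 - \left(- \frac{3}{2} + \frac{3 K}{8}\right)}}{7} = \frac{5}{7} + \frac{\sqrt{- \frac{29}{2} - \frac{3 K}{8}}}{7}$)
$P = \frac{1}{\frac{5}{7} + \frac{i \sqrt{106}}{14}}$ ($P = \frac{1}{\frac{5}{7} + \frac{\sqrt{-232 - 192}}{28}} = \frac{1}{\frac{5}{7} + \frac{\sqrt{-424}}{28}} = \frac{1}{\frac{5}{7} + \frac{2 i \sqrt{106}}{28}} = \frac{1}{\frac{5}{7} + \frac{i \sqrt{106}}{14}} \approx 0.67961 - 0.6997 i$)
$-1375 + \left(-8 - 3 A{\left(1 \right)}\right) P = -1375 + \left(-8 - 3\right) \left(\frac{70}{103} - \frac{7 i \sqrt{106}}{103}\right) = -1375 - 11 \left(\frac{70}{103} - \frac{7 i \sqrt{106}}{103}\right) = -1375 - \left(\frac{770}{103} - \frac{77 i \sqrt{106}}{103}\right) = - \frac{142395}{103} + \frac{77 i \sqrt{106}}{103}$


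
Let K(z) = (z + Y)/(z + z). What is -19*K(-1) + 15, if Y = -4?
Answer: -65/2 ≈ -32.500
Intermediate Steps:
K(z) = (-4 + z)/(2*z) (K(z) = (z - 4)/(z + z) = (-4 + z)/((2*z)) = (-4 + z)*(1/(2*z)) = (-4 + z)/(2*z))
-19*K(-1) + 15 = -19*(-4 - 1)/(2*(-1)) + 15 = -19*(-1)*(-5)/2 + 15 = -19*5/2 + 15 = -95/2 + 15 = -65/2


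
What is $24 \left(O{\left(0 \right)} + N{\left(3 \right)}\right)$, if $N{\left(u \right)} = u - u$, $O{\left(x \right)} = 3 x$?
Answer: $0$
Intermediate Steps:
$N{\left(u \right)} = 0$
$24 \left(O{\left(0 \right)} + N{\left(3 \right)}\right) = 24 \left(3 \cdot 0 + 0\right) = 24 \left(0 + 0\right) = 24 \cdot 0 = 0$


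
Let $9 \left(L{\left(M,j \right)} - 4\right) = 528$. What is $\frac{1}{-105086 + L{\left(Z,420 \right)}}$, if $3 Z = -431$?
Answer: $- \frac{3}{315070} \approx -9.5217 \cdot 10^{-6}$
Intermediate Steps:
$Z = - \frac{431}{3}$ ($Z = \frac{1}{3} \left(-431\right) = - \frac{431}{3} \approx -143.67$)
$L{\left(M,j \right)} = \frac{188}{3}$ ($L{\left(M,j \right)} = 4 + \frac{1}{9} \cdot 528 = 4 + \frac{176}{3} = \frac{188}{3}$)
$\frac{1}{-105086 + L{\left(Z,420 \right)}} = \frac{1}{-105086 + \frac{188}{3}} = \frac{1}{- \frac{315070}{3}} = - \frac{3}{315070}$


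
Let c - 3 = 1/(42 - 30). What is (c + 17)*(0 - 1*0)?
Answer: 0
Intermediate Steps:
c = 37/12 (c = 3 + 1/(42 - 30) = 3 + 1/12 = 37/12 ≈ 3.0833)
(c + 17)*(0 - 1*0) = (37/12 + 17)*(0 - 1*0) = 241*(0 + 0)/12 = (241/12)*0 = 0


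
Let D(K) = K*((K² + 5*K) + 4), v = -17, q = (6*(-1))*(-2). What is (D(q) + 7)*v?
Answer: -42551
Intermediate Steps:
q = 12 (q = -6*(-2) = 12)
D(K) = K*(4 + K² + 5*K)
(D(q) + 7)*v = (12*(4 + 12² + 5*12) + 7)*(-17) = (12*(4 + 144 + 60) + 7)*(-17) = (12*208 + 7)*(-17) = (2496 + 7)*(-17) = 2503*(-17) = -42551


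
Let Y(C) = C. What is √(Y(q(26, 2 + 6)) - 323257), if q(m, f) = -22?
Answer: I*√323279 ≈ 568.58*I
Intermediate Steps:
√(Y(q(26, 2 + 6)) - 323257) = √(-22 - 323257) = √(-323279) = I*√323279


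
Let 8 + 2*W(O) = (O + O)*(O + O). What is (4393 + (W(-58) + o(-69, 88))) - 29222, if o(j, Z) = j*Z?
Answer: -24177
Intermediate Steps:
W(O) = -4 + 2*O² (W(O) = -4 + ((O + O)*(O + O))/2 = -4 + ((2*O)*(2*O))/2 = -4 + (4*O²)/2 = -4 + 2*O²)
o(j, Z) = Z*j
(4393 + (W(-58) + o(-69, 88))) - 29222 = (4393 + ((-4 + 2*(-58)²) + 88*(-69))) - 29222 = (4393 + ((-4 + 2*3364) - 6072)) - 29222 = (4393 + ((-4 + 6728) - 6072)) - 29222 = (4393 + (6724 - 6072)) - 29222 = (4393 + 652) - 29222 = 5045 - 29222 = -24177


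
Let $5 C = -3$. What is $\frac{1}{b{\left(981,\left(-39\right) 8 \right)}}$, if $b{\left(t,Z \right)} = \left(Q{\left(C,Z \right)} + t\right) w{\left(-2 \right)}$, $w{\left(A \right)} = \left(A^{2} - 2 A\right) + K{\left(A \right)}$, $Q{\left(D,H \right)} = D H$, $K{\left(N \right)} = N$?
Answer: $\frac{5}{35046} \approx 0.00014267$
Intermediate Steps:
$C = - \frac{3}{5}$ ($C = \frac{1}{5} \left(-3\right) = - \frac{3}{5} \approx -0.6$)
$w{\left(A \right)} = A^{2} - A$ ($w{\left(A \right)} = \left(A^{2} - 2 A\right) + A = A^{2} - A$)
$b{\left(t,Z \right)} = 6 t - \frac{18 Z}{5}$ ($b{\left(t,Z \right)} = \left(- \frac{3 Z}{5} + t\right) \left(- 2 \left(-1 - 2\right)\right) = \left(t - \frac{3 Z}{5}\right) \left(\left(-2\right) \left(-3\right)\right) = \left(t - \frac{3 Z}{5}\right) 6 = 6 t - \frac{18 Z}{5}$)
$\frac{1}{b{\left(981,\left(-39\right) 8 \right)}} = \frac{1}{6 \cdot 981 - \frac{18 \left(\left(-39\right) 8\right)}{5}} = \frac{1}{5886 - - \frac{5616}{5}} = \frac{1}{5886 + \frac{5616}{5}} = \frac{1}{\frac{35046}{5}} = \frac{5}{35046}$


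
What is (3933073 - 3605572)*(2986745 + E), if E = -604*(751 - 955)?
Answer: 1018515337461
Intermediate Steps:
E = 123216 (E = -604*(-204) = 123216)
(3933073 - 3605572)*(2986745 + E) = (3933073 - 3605572)*(2986745 + 123216) = 327501*3109961 = 1018515337461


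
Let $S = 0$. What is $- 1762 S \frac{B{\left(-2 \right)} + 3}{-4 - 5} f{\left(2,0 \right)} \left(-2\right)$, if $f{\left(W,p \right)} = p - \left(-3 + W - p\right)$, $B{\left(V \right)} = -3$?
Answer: $0$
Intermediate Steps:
$f{\left(W,p \right)} = 3 - W + 2 p$ ($f{\left(W,p \right)} = p + \left(3 + p - W\right) = 3 - W + 2 p$)
$- 1762 S \frac{B{\left(-2 \right)} + 3}{-4 - 5} f{\left(2,0 \right)} \left(-2\right) = - 1762 \cdot 0 \frac{-3 + 3}{-4 - 5} \left(3 - 2 + 2 \cdot 0\right) \left(-2\right) = - 1762 \cdot 0 \frac{0}{-9} \left(3 - 2 + 0\right) \left(-2\right) = - 1762 \cdot 0 \cdot 0 \left(- \frac{1}{9}\right) 1 \left(-2\right) = - 1762 \cdot 0 \cdot 0 \cdot 1 \left(-2\right) = - 1762 \cdot 0 \cdot 0 \left(-2\right) = - 1762 \cdot 0 \left(-2\right) = \left(-1762\right) 0 = 0$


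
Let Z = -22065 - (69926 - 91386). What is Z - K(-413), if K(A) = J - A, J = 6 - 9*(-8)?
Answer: -1096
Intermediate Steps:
Z = -605 (Z = -22065 - 1*(-21460) = -22065 + 21460 = -605)
J = 78 (J = 6 + 72 = 78)
K(A) = 78 - A
Z - K(-413) = -605 - (78 - 1*(-413)) = -605 - (78 + 413) = -605 - 1*491 = -605 - 491 = -1096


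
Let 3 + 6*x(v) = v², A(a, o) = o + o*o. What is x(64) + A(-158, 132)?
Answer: 109429/6 ≈ 18238.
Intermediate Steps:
A(a, o) = o + o²
x(v) = -½ + v²/6
x(64) + A(-158, 132) = (-½ + (⅙)*64²) + 132*(1 + 132) = (-½ + (⅙)*4096) + 132*133 = (-½ + 2048/3) + 17556 = 4093/6 + 17556 = 109429/6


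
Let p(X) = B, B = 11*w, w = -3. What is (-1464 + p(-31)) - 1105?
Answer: -2602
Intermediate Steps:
B = -33 (B = 11*(-3) = -33)
p(X) = -33
(-1464 + p(-31)) - 1105 = (-1464 - 33) - 1105 = -1497 - 1105 = -2602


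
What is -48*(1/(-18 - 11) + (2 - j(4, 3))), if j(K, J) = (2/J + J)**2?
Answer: 47936/87 ≈ 550.99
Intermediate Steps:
j(K, J) = (J + 2/J)**2
-48*(1/(-18 - 11) + (2 - j(4, 3))) = -48*(1/(-18 - 11) + (2 - (2 + 3**2)**2/3**2)) = -48*(1/(-29) + (2 - (2 + 9)**2/9)) = -48*(-1/29 + (2 - 11**2/9)) = -48*(-1/29 + (2 - 121/9)) = -48*(-1/29 - 103/9) = -48*(-2996/261) = 47936/87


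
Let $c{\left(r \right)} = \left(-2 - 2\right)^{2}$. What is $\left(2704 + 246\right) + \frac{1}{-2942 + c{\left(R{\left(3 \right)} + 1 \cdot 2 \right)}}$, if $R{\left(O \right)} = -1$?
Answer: $\frac{8631699}{2926} \approx 2950.0$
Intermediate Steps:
$c{\left(r \right)} = 16$ ($c{\left(r \right)} = \left(-4\right)^{2} = 16$)
$\left(2704 + 246\right) + \frac{1}{-2942 + c{\left(R{\left(3 \right)} + 1 \cdot 2 \right)}} = \left(2704 + 246\right) + \frac{1}{-2942 + 16} = 2950 + \frac{1}{-2926} = 2950 - \frac{1}{2926} = \frac{8631699}{2926}$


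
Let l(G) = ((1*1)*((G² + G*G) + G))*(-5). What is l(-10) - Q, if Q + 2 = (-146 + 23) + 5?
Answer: -830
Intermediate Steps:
l(G) = -10*G² - 5*G (l(G) = (1*((G² + G²) + G))*(-5) = (1*(2*G² + G))*(-5) = (1*(G + 2*G²))*(-5) = (G + 2*G²)*(-5) = -10*G² - 5*G)
Q = -120 (Q = -2 + ((-146 + 23) + 5) = -2 + (-123 + 5) = -2 - 118 = -120)
l(-10) - Q = -5*(-10)*(1 + 2*(-10)) - 1*(-120) = -5*(-10)*(1 - 20) + 120 = -5*(-10)*(-19) + 120 = -950 + 120 = -830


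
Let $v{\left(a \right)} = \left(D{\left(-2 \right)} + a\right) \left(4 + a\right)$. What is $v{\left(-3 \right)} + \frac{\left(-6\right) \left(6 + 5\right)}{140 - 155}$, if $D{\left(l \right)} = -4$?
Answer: $- \frac{13}{5} \approx -2.6$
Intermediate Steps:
$v{\left(a \right)} = \left(-4 + a\right) \left(4 + a\right)$
$v{\left(-3 \right)} + \frac{\left(-6\right) \left(6 + 5\right)}{140 - 155} = \left(-16 + \left(-3\right)^{2}\right) + \frac{\left(-6\right) \left(6 + 5\right)}{140 - 155} = \left(-16 + 9\right) + \frac{\left(-6\right) 11}{-15} = -7 - - \frac{22}{5} = -7 + \frac{22}{5} = - \frac{13}{5}$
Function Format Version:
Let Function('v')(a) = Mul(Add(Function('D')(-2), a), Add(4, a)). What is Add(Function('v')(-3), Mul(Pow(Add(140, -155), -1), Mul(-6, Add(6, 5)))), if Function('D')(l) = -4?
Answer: Rational(-13, 5) ≈ -2.6000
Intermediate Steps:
Function('v')(a) = Mul(Add(-4, a), Add(4, a))
Add(Function('v')(-3), Mul(Pow(Add(140, -155), -1), Mul(-6, Add(6, 5)))) = Add(Add(-16, Pow(-3, 2)), Mul(Pow(Add(140, -155), -1), Mul(-6, Add(6, 5)))) = Add(Add(-16, 9), Mul(Pow(-15, -1), Mul(-6, 11))) = Add(-7, Mul(Rational(-1, 15), -66)) = Add(-7, Rational(22, 5)) = Rational(-13, 5)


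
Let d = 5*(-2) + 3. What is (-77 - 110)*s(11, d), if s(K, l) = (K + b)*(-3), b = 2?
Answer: 7293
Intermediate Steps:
d = -7 (d = -10 + 3 = -7)
s(K, l) = -6 - 3*K (s(K, l) = (K + 2)*(-3) = (2 + K)*(-3) = -6 - 3*K)
(-77 - 110)*s(11, d) = (-77 - 110)*(-6 - 3*11) = -187*(-6 - 33) = -187*(-39) = 7293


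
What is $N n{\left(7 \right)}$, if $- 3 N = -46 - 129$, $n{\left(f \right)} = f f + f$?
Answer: $\frac{9800}{3} \approx 3266.7$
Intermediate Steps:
$n{\left(f \right)} = f + f^{2}$ ($n{\left(f \right)} = f^{2} + f = f + f^{2}$)
$N = \frac{175}{3}$ ($N = - \frac{-46 - 129}{3} = \left(- \frac{1}{3}\right) \left(-175\right) = \frac{175}{3} \approx 58.333$)
$N n{\left(7 \right)} = \frac{175 \cdot 7 \left(1 + 7\right)}{3} = \frac{175 \cdot 7 \cdot 8}{3} = \frac{175}{3} \cdot 56 = \frac{9800}{3}$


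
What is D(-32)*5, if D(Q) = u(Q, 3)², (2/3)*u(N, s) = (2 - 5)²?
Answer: 3645/4 ≈ 911.25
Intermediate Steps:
u(N, s) = 27/2 (u(N, s) = 3*(2 - 5)²/2 = (3/2)*(-3)² = (3/2)*9 = 27/2)
D(Q) = 729/4 (D(Q) = (27/2)² = 729/4)
D(-32)*5 = (729/4)*5 = 3645/4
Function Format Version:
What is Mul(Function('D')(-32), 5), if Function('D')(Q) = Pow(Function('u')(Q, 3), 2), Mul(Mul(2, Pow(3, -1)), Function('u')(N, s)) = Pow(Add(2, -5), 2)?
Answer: Rational(3645, 4) ≈ 911.25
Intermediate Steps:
Function('u')(N, s) = Rational(27, 2) (Function('u')(N, s) = Mul(Rational(3, 2), Pow(Add(2, -5), 2)) = Mul(Rational(3, 2), Pow(-3, 2)) = Mul(Rational(3, 2), 9) = Rational(27, 2))
Function('D')(Q) = Rational(729, 4) (Function('D')(Q) = Pow(Rational(27, 2), 2) = Rational(729, 4))
Mul(Function('D')(-32), 5) = Mul(Rational(729, 4), 5) = Rational(3645, 4)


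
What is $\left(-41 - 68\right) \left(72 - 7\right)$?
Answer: $-7085$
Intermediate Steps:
$\left(-41 - 68\right) \left(72 - 7\right) = \left(-109\right) 65 = -7085$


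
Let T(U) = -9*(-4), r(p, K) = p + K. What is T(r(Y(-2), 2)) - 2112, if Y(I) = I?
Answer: -2076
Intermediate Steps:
r(p, K) = K + p
T(U) = 36
T(r(Y(-2), 2)) - 2112 = 36 - 2112 = -2076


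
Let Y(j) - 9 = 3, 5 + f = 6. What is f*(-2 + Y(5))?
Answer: 10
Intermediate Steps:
f = 1 (f = -5 + 6 = 1)
Y(j) = 12 (Y(j) = 9 + 3 = 12)
f*(-2 + Y(5)) = 1*(-2 + 12) = 1*10 = 10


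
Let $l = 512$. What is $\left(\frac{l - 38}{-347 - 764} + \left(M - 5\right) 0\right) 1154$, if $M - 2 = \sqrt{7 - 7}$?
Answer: $- \frac{546996}{1111} \approx -492.35$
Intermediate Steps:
$M = 2$ ($M = 2 + \sqrt{7 - 7} = 2 + \sqrt{0} = 2 + 0 = 2$)
$\left(\frac{l - 38}{-347 - 764} + \left(M - 5\right) 0\right) 1154 = \left(\frac{512 - 38}{-347 - 764} + \left(2 - 5\right) 0\right) 1154 = \left(\frac{474}{-1111} - 0\right) 1154 = \left(474 \left(- \frac{1}{1111}\right) + 0\right) 1154 = \left(- \frac{474}{1111} + 0\right) 1154 = \left(- \frac{474}{1111}\right) 1154 = - \frac{546996}{1111}$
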